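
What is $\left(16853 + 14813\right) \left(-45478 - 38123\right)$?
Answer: $-2647309266$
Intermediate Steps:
$\left(16853 + 14813\right) \left(-45478 - 38123\right) = 31666 \left(-83601\right) = -2647309266$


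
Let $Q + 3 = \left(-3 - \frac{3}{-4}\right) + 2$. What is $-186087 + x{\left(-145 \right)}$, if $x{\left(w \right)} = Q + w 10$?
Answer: $- \frac{750161}{4} \approx -1.8754 \cdot 10^{5}$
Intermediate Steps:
$Q = - \frac{13}{4}$ ($Q = -3 + \left(\left(-3 - \frac{3}{-4}\right) + 2\right) = -3 + \left(\left(-3 - - \frac{3}{4}\right) + 2\right) = -3 + \left(\left(-3 + \frac{3}{4}\right) + 2\right) = -3 + \left(- \frac{9}{4} + 2\right) = -3 - \frac{1}{4} = - \frac{13}{4} \approx -3.25$)
$x{\left(w \right)} = - \frac{13}{4} + 10 w$ ($x{\left(w \right)} = - \frac{13}{4} + w 10 = - \frac{13}{4} + 10 w$)
$-186087 + x{\left(-145 \right)} = -186087 + \left(- \frac{13}{4} + 10 \left(-145\right)\right) = -186087 - \frac{5813}{4} = - \frac{750161}{4}$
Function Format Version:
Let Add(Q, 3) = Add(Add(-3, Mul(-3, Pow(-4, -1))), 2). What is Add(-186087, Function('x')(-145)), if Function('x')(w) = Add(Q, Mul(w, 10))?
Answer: Rational(-750161, 4) ≈ -1.8754e+5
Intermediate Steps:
Q = Rational(-13, 4) (Q = Add(-3, Add(Add(-3, Mul(-3, Pow(-4, -1))), 2)) = Add(-3, Add(Add(-3, Mul(-3, Rational(-1, 4))), 2)) = Add(-3, Add(Add(-3, Rational(3, 4)), 2)) = Add(-3, Add(Rational(-9, 4), 2)) = Add(-3, Rational(-1, 4)) = Rational(-13, 4) ≈ -3.2500)
Function('x')(w) = Add(Rational(-13, 4), Mul(10, w)) (Function('x')(w) = Add(Rational(-13, 4), Mul(w, 10)) = Add(Rational(-13, 4), Mul(10, w)))
Add(-186087, Function('x')(-145)) = Add(-186087, Add(Rational(-13, 4), Mul(10, -145))) = Add(-186087, Add(Rational(-13, 4), -1450)) = Add(-186087, Rational(-5813, 4)) = Rational(-750161, 4)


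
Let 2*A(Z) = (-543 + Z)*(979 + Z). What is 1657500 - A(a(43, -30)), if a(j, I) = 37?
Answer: 1914548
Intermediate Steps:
A(Z) = (-543 + Z)*(979 + Z)/2 (A(Z) = ((-543 + Z)*(979 + Z))/2 = (-543 + Z)*(979 + Z)/2)
1657500 - A(a(43, -30)) = 1657500 - (-531597/2 + (1/2)*37**2 + 218*37) = 1657500 - (-531597/2 + (1/2)*1369 + 8066) = 1657500 - (-531597/2 + 1369/2 + 8066) = 1657500 - 1*(-257048) = 1657500 + 257048 = 1914548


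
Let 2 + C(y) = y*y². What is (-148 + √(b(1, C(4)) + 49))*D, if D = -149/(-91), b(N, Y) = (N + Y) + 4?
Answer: -22052/91 + 298*√29/91 ≈ -224.69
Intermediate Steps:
C(y) = -2 + y³ (C(y) = -2 + y*y² = -2 + y³)
b(N, Y) = 4 + N + Y
D = 149/91 (D = -149*(-1/91) = 149/91 ≈ 1.6374)
(-148 + √(b(1, C(4)) + 49))*D = (-148 + √((4 + 1 + (-2 + 4³)) + 49))*(149/91) = (-148 + √((4 + 1 + (-2 + 64)) + 49))*(149/91) = (-148 + √((4 + 1 + 62) + 49))*(149/91) = (-148 + √(67 + 49))*(149/91) = (-148 + √116)*(149/91) = (-148 + 2*√29)*(149/91) = -22052/91 + 298*√29/91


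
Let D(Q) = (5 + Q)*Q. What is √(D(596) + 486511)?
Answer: √844707 ≈ 919.08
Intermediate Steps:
D(Q) = Q*(5 + Q)
√(D(596) + 486511) = √(596*(5 + 596) + 486511) = √(596*601 + 486511) = √(358196 + 486511) = √844707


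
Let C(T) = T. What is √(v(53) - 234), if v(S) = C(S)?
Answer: I*√181 ≈ 13.454*I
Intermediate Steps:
v(S) = S
√(v(53) - 234) = √(53 - 234) = √(-181) = I*√181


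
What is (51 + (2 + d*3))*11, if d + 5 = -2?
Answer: 352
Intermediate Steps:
d = -7 (d = -5 - 2 = -7)
(51 + (2 + d*3))*11 = (51 + (2 - 7*3))*11 = (51 + (2 - 21))*11 = (51 - 19)*11 = 32*11 = 352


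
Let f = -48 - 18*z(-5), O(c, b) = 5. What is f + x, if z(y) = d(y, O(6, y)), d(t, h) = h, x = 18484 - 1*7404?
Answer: 10942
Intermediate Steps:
x = 11080 (x = 18484 - 7404 = 11080)
z(y) = 5
f = -138 (f = -48 - 18*5 = -48 - 90 = -138)
f + x = -138 + 11080 = 10942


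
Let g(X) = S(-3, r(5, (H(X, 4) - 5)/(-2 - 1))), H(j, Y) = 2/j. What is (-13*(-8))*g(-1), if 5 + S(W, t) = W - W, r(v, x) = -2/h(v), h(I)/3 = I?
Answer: -520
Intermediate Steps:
h(I) = 3*I
r(v, x) = -2/(3*v) (r(v, x) = -2*1/(3*v) = -2/(3*v))
S(W, t) = -5 (S(W, t) = -5 + (W - W) = -5 + 0 = -5)
g(X) = -5
(-13*(-8))*g(-1) = -13*(-8)*(-5) = 104*(-5) = -520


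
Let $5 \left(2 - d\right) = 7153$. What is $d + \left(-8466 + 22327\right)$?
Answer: $\frac{62162}{5} \approx 12432.0$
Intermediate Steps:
$d = - \frac{7143}{5}$ ($d = 2 - \frac{7153}{5} = - \frac{7143}{5} \approx -1428.6$)
$d + \left(-8466 + 22327\right) = - \frac{7143}{5} + \left(-8466 + 22327\right) = - \frac{7143}{5} + 13861 = \frac{62162}{5}$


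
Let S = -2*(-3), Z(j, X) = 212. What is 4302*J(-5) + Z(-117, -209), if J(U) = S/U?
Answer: -24752/5 ≈ -4950.4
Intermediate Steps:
S = 6
J(U) = 6/U
4302*J(-5) + Z(-117, -209) = 4302*(6/(-5)) + 212 = 4302*(6*(-⅕)) + 212 = 4302*(-6/5) + 212 = -25812/5 + 212 = -24752/5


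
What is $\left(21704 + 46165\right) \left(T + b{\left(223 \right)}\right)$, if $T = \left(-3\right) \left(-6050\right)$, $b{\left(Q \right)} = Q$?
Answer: $1246957137$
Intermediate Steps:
$T = 18150$
$\left(21704 + 46165\right) \left(T + b{\left(223 \right)}\right) = \left(21704 + 46165\right) \left(18150 + 223\right) = 67869 \cdot 18373 = 1246957137$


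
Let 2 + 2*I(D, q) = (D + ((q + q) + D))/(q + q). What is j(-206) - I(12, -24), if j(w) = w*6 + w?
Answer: -5765/4 ≈ -1441.3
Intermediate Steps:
I(D, q) = -1 + (2*D + 2*q)/(4*q) (I(D, q) = -1 + ((D + ((q + q) + D))/(q + q))/2 = -1 + ((D + (2*q + D))/((2*q)))/2 = -1 + ((D + (D + 2*q))*(1/(2*q)))/2 = -1 + ((2*D + 2*q)*(1/(2*q)))/2 = -1 + ((2*D + 2*q)/(2*q))/2 = -1 + (2*D + 2*q)/(4*q))
j(w) = 7*w (j(w) = 6*w + w = 7*w)
j(-206) - I(12, -24) = 7*(-206) - (12 - 1*(-24))/(2*(-24)) = -1442 - (-1)*(12 + 24)/(2*24) = -1442 - (-1)*36/(2*24) = -1442 - 1*(-¾) = -1442 + ¾ = -5765/4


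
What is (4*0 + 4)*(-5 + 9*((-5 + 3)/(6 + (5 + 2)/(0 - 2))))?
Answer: -244/5 ≈ -48.800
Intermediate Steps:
(4*0 + 4)*(-5 + 9*((-5 + 3)/(6 + (5 + 2)/(0 - 2)))) = (0 + 4)*(-5 + 9*(-2/(6 + 7/(-2)))) = 4*(-5 + 9*(-2/(6 + 7*(-½)))) = 4*(-5 + 9*(-2/(6 - 7/2))) = 4*(-5 + 9*(-2/5/2)) = 4*(-5 + 9*(-2*⅖)) = 4*(-5 + 9*(-⅘)) = 4*(-5 - 36/5) = 4*(-61/5) = -244/5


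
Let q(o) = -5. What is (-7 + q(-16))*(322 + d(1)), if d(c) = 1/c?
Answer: -3876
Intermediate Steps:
(-7 + q(-16))*(322 + d(1)) = (-7 - 5)*(322 + 1/1) = -12*(322 + 1) = -12*323 = -3876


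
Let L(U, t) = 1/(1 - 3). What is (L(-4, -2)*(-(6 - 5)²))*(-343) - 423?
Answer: -1189/2 ≈ -594.50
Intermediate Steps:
L(U, t) = -½ (L(U, t) = 1/(-2) = -½)
(L(-4, -2)*(-(6 - 5)²))*(-343) - 423 = -(-1)*(6 - 5)²/2*(-343) - 423 = -(-1)*1²/2*(-343) - 423 = -(-1)/2*(-343) - 423 = -½*(-1)*(-343) - 423 = (½)*(-343) - 423 = -343/2 - 423 = -1189/2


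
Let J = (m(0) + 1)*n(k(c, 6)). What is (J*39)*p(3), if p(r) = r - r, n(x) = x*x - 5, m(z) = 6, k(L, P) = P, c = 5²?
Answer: 0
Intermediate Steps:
c = 25
n(x) = -5 + x² (n(x) = x² - 5 = -5 + x²)
p(r) = 0
J = 217 (J = (6 + 1)*(-5 + 6²) = 7*(-5 + 36) = 7*31 = 217)
(J*39)*p(3) = (217*39)*0 = 8463*0 = 0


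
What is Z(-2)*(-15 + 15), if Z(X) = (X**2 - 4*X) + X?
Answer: 0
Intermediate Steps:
Z(X) = X**2 - 3*X
Z(-2)*(-15 + 15) = (-2*(-3 - 2))*(-15 + 15) = -2*(-5)*0 = 10*0 = 0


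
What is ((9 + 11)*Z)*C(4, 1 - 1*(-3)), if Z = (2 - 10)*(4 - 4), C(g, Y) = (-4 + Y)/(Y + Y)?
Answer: 0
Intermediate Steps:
C(g, Y) = (-4 + Y)/(2*Y) (C(g, Y) = (-4 + Y)/((2*Y)) = (-4 + Y)*(1/(2*Y)) = (-4 + Y)/(2*Y))
Z = 0 (Z = -8*0 = 0)
((9 + 11)*Z)*C(4, 1 - 1*(-3)) = ((9 + 11)*0)*((-4 + (1 - 1*(-3)))/(2*(1 - 1*(-3)))) = (20*0)*((-4 + (1 + 3))/(2*(1 + 3))) = 0*((½)*(-4 + 4)/4) = 0*((½)*(¼)*0) = 0*0 = 0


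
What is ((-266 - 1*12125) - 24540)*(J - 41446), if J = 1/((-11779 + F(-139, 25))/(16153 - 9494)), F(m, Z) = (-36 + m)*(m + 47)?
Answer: 6613659135017/4321 ≈ 1.5306e+9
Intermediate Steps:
F(m, Z) = (-36 + m)*(47 + m)
J = 6659/4321 (J = 1/((-11779 + (-1692 + (-139)² + 11*(-139)))/(16153 - 9494)) = 1/((-11779 + (-1692 + 19321 - 1529))/6659) = 1/((-11779 + 16100)*(1/6659)) = 1/(4321*(1/6659)) = 1/(4321/6659) = 6659/4321 ≈ 1.5411)
((-266 - 1*12125) - 24540)*(J - 41446) = ((-266 - 1*12125) - 24540)*(6659/4321 - 41446) = ((-266 - 12125) - 24540)*(-179081507/4321) = (-12391 - 24540)*(-179081507/4321) = -36931*(-179081507/4321) = 6613659135017/4321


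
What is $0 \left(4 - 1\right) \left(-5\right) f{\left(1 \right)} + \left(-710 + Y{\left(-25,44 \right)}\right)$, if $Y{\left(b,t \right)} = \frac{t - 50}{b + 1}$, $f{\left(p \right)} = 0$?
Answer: $- \frac{2839}{4} \approx -709.75$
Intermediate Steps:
$Y{\left(b,t \right)} = \frac{-50 + t}{1 + b}$
$0 \left(4 - 1\right) \left(-5\right) f{\left(1 \right)} + \left(-710 + Y{\left(-25,44 \right)}\right) = 0 \left(4 - 1\right) \left(-5\right) 0 - \left(710 - \frac{-50 + 44}{1 - 25}\right) = 0 \cdot 3 \left(-5\right) 0 - \left(710 - \frac{1}{-24} \left(-6\right)\right) = 0 \left(-5\right) 0 - \frac{2839}{4} = 0 \cdot 0 + \left(-710 + \frac{1}{4}\right) = 0 - \frac{2839}{4} = - \frac{2839}{4}$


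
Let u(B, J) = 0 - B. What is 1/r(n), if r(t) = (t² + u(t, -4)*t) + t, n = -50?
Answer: -1/50 ≈ -0.020000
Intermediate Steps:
u(B, J) = -B
r(t) = t (r(t) = (t² + (-t)*t) + t = (t² - t²) + t = 0 + t = t)
1/r(n) = 1/(-50) = -1/50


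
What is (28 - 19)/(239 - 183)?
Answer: 9/56 ≈ 0.16071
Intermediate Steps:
(28 - 19)/(239 - 183) = 9/56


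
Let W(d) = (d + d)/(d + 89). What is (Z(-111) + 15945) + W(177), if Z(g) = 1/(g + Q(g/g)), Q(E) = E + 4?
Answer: 224811239/14098 ≈ 15946.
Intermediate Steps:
Q(E) = 4 + E
Z(g) = 1/(5 + g) (Z(g) = 1/(g + (4 + g/g)) = 1/(g + (4 + 1)) = 1/(g + 5) = 1/(5 + g))
W(d) = 2*d/(89 + d) (W(d) = (2*d)/(89 + d) = 2*d/(89 + d))
(Z(-111) + 15945) + W(177) = (1/(5 - 111) + 15945) + 2*177/(89 + 177) = (1/(-106) + 15945) + 2*177/266 = (-1/106 + 15945) + 2*177*(1/266) = 1690169/106 + 177/133 = 224811239/14098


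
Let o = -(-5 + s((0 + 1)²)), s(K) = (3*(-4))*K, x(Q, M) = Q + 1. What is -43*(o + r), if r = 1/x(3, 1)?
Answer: -2967/4 ≈ -741.75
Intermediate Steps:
x(Q, M) = 1 + Q
s(K) = -12*K
r = ¼ (r = 1/(1 + 3) = 1/4 = ¼ ≈ 0.25000)
o = 17 (o = -(-5 - 12*(0 + 1)²) = -(-5 - 12*1²) = -(-5 - 12*1) = -(-5 - 12) = -1*(-17) = 17)
-43*(o + r) = -43*(17 + ¼) = -43*69/4 = -2967/4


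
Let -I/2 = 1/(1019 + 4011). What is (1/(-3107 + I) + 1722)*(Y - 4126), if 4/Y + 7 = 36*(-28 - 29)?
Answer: -57156831191683223/8044622127 ≈ -7.1050e+6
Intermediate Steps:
Y = -4/2059 (Y = 4/(-7 + 36*(-28 - 29)) = 4/(-7 + 36*(-57)) = 4/(-7 - 2052) = 4/(-2059) = 4*(-1/2059) = -4/2059 ≈ -0.0019427)
I = -1/2515 (I = -2/(1019 + 4011) = -2/5030 = -2*1/5030 = -1/2515 ≈ -0.00039761)
(1/(-3107 + I) + 1722)*(Y - 4126) = (1/(-3107 - 1/2515) + 1722)*(-4/2059 - 4126) = (1/(-7814106/2515) + 1722)*(-8495438/2059) = (-2515/7814106 + 1722)*(-8495438/2059) = (13455888017/7814106)*(-8495438/2059) = -57156831191683223/8044622127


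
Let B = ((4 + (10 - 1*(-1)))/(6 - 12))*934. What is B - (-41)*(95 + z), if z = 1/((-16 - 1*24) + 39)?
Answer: 1519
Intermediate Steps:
z = -1 (z = 1/((-16 - 24) + 39) = 1/(-40 + 39) = 1/(-1) = -1)
B = -2335 (B = ((4 + (10 + 1))/(-6))*934 = ((4 + 11)*(-⅙))*934 = (15*(-⅙))*934 = -5/2*934 = -2335)
B - (-41)*(95 + z) = -2335 - (-41)*(95 - 1) = -2335 - (-41)*94 = -2335 - 1*(-3854) = -2335 + 3854 = 1519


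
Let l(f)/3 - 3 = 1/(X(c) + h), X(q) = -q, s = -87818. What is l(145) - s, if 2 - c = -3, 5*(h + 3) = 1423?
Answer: 40488252/461 ≈ 87827.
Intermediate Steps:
h = 1408/5 (h = -3 + (⅕)*1423 = -3 + 1423/5 = 1408/5 ≈ 281.60)
c = 5 (c = 2 - 1*(-3) = 2 + 3 = 5)
l(f) = 4154/461 (l(f) = 9 + 3/(-1*5 + 1408/5) = 9 + 3/(-5 + 1408/5) = 9 + 3/(1383/5) = 9 + 3*(5/1383) = 9 + 5/461 = 4154/461)
l(145) - s = 4154/461 - 1*(-87818) = 4154/461 + 87818 = 40488252/461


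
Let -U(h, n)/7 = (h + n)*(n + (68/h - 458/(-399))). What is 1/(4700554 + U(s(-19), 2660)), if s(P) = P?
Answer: -3/133289768 ≈ -2.2507e-8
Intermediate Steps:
U(h, n) = -7*(h + n)*(458/399 + n + 68/h) (U(h, n) = -7*(h + n)*(n + (68/h - 458/(-399))) = -7*(h + n)*(n + (68/h - 458*(-1/399))) = -7*(h + n)*(n + (68/h + 458/399)) = -7*(h + n)*(n + (458/399 + 68/h)) = -7*(h + n)*(458/399 + n + 68/h))
1/(4700554 + U(s(-19), 2660)) = 1/(4700554 + (1/57)*(-27132*2660 - 1*(-19)*(27132 + 399*2660**2 + 458*(-19) + 458*2660 + 399*(-19)*2660))/(-19)) = 1/(4700554 + (1/57)*(-1/19)*(-72171120 - 1*(-19)*(27132 + 399*7075600 - 8702 + 1218280 - 20165460))) = 1/(4700554 + (1/57)*(-1/19)*(-72171120 - 1*(-19)*(27132 + 2823164400 - 8702 + 1218280 - 20165460))) = 1/(4700554 + (1/57)*(-1/19)*(-72171120 - 1*(-19)*2804235650)) = 1/(4700554 + (1/57)*(-1/19)*(-72171120 + 53280477350)) = 1/(4700554 + (1/57)*(-1/19)*53208306230) = 1/(4700554 - 147391430/3) = 1/(-133289768/3) = -3/133289768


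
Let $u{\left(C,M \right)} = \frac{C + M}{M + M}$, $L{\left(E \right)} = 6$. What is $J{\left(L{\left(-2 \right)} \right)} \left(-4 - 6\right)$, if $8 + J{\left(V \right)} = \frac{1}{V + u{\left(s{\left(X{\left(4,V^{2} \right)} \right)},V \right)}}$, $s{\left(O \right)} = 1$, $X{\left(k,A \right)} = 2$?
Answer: $\frac{6200}{79} \approx 78.481$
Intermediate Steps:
$u{\left(C,M \right)} = \frac{C + M}{2 M}$
$J{\left(V \right)} = -8 + \frac{1}{V + \frac{1 + V}{2 V}}$
$J{\left(L{\left(-2 \right)} \right)} \left(-4 - 6\right) = \frac{2 \left(-4 - 8 \cdot 6^{2} - 18\right)}{1 + 6 + 2 \cdot 6^{2}} \left(-4 - 6\right) = \frac{2 \left(-4 - 288 - 18\right)}{1 + 6 + 2 \cdot 36} \left(-10\right) = \frac{2 \left(-4 - 288 - 18\right)}{1 + 6 + 72} \left(-10\right) = 2 \cdot \frac{1}{79} \left(-310\right) \left(-10\right) = \left(- \frac{620}{79}\right) \left(-10\right) = \frac{6200}{79}$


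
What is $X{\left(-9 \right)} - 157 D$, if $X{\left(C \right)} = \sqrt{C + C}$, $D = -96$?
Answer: $15072 + 3 i \sqrt{2} \approx 15072.0 + 4.2426 i$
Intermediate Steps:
$X{\left(C \right)} = \sqrt{2} \sqrt{C}$ ($X{\left(C \right)} = \sqrt{2 C} = \sqrt{2} \sqrt{C}$)
$X{\left(-9 \right)} - 157 D = \sqrt{2} \sqrt{-9} - -15072 = \sqrt{2} \cdot 3 i + 15072 = 3 i \sqrt{2} + 15072 = 15072 + 3 i \sqrt{2}$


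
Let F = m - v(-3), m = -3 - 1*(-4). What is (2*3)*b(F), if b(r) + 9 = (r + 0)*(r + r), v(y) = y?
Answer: 138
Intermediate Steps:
m = 1 (m = -3 + 4 = 1)
F = 4 (F = 1 - 1*(-3) = 1 + 3 = 4)
b(r) = -9 + 2*r² (b(r) = -9 + (r + 0)*(r + r) = -9 + r*(2*r) = -9 + 2*r²)
(2*3)*b(F) = (2*3)*(-9 + 2*4²) = 6*(-9 + 2*16) = 6*(-9 + 32) = 6*23 = 138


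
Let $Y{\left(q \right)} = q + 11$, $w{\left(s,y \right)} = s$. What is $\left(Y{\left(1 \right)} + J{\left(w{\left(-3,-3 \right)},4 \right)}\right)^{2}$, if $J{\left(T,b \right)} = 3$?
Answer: $225$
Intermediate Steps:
$Y{\left(q \right)} = 11 + q$
$\left(Y{\left(1 \right)} + J{\left(w{\left(-3,-3 \right)},4 \right)}\right)^{2} = \left(\left(11 + 1\right) + 3\right)^{2} = \left(12 + 3\right)^{2} = 15^{2} = 225$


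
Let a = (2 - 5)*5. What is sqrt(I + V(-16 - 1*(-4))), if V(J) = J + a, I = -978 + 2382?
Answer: 9*sqrt(17) ≈ 37.108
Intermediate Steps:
I = 1404
a = -15 (a = -3*5 = -15)
V(J) = -15 + J (V(J) = J - 15 = -15 + J)
sqrt(I + V(-16 - 1*(-4))) = sqrt(1404 + (-15 + (-16 - 1*(-4)))) = sqrt(1404 + (-15 + (-16 + 4))) = sqrt(1404 + (-15 - 12)) = sqrt(1404 - 27) = sqrt(1377) = 9*sqrt(17)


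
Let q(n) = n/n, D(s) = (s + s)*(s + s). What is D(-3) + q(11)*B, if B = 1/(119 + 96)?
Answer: 7741/215 ≈ 36.005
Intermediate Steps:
D(s) = 4*s² (D(s) = (2*s)*(2*s) = 4*s²)
B = 1/215 ≈ 0.0046512
q(n) = 1
D(-3) + q(11)*B = 4*(-3)² + 1*(1/215) = 4*9 + 1/215 = 36 + 1/215 = 7741/215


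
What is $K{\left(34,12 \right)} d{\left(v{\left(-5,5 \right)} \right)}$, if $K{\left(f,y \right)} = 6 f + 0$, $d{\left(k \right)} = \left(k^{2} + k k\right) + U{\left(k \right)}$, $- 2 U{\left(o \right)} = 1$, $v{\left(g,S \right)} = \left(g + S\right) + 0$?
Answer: $-102$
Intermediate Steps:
$v{\left(g,S \right)} = S + g$ ($v{\left(g,S \right)} = \left(S + g\right) + 0 = S + g$)
$U{\left(o \right)} = - \frac{1}{2}$ ($U{\left(o \right)} = \left(- \frac{1}{2}\right) 1 = - \frac{1}{2}$)
$d{\left(k \right)} = - \frac{1}{2} + 2 k^{2}$ ($d{\left(k \right)} = \left(k^{2} + k k\right) - \frac{1}{2} = \left(k^{2} + k^{2}\right) - \frac{1}{2} = 2 k^{2} - \frac{1}{2} = - \frac{1}{2} + 2 k^{2}$)
$K{\left(f,y \right)} = 6 f$
$K{\left(34,12 \right)} d{\left(v{\left(-5,5 \right)} \right)} = 6 \cdot 34 \left(- \frac{1}{2} + 2 \left(5 - 5\right)^{2}\right) = 204 \left(- \frac{1}{2} + 2 \cdot 0^{2}\right) = 204 \left(- \frac{1}{2} + 2 \cdot 0\right) = 204 \left(- \frac{1}{2} + 0\right) = 204 \left(- \frac{1}{2}\right) = -102$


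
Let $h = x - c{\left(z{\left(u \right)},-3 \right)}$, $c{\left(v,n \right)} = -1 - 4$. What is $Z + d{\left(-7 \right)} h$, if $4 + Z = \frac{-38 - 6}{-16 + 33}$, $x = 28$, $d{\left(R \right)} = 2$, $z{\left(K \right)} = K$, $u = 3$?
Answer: $\frac{1010}{17} \approx 59.412$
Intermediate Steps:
$c{\left(v,n \right)} = -5$
$Z = - \frac{112}{17}$ ($Z = -4 + \frac{-38 - 6}{-16 + 33} = -4 - \frac{44}{17} = - \frac{112}{17} \approx -6.5882$)
$h = 33$ ($h = 28 - -5 = 28 + 5 = 33$)
$Z + d{\left(-7 \right)} h = - \frac{112}{17} + 2 \cdot 33 = - \frac{112}{17} + 66 = \frac{1010}{17}$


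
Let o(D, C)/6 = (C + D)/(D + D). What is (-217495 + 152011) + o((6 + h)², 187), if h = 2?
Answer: -4190223/64 ≈ -65472.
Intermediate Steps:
o(D, C) = 3*(C + D)/D (o(D, C) = 6*((C + D)/(D + D)) = 6*((C + D)/((2*D))) = 6*((C + D)*(1/(2*D))) = 6*((C + D)/(2*D)) = 3*(C + D)/D)
(-217495 + 152011) + o((6 + h)², 187) = (-217495 + 152011) + (3 + 3*187/(6 + 2)²) = -65484 + (3 + 3*187/8²) = -65484 + (3 + 3*187/64) = -65484 + (3 + 3*187*(1/64)) = -65484 + (3 + 561/64) = -65484 + 753/64 = -4190223/64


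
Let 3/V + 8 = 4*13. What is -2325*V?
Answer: -6975/44 ≈ -158.52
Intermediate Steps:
V = 3/44 (V = 3/(-8 + 4*13) = 3/(-8 + 52) = 3/44 ≈ 0.068182)
-2325*V = -2325*3/44 = -6975/44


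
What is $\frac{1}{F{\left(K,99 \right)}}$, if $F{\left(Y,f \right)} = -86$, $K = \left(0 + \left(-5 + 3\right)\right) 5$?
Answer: $- \frac{1}{86} \approx -0.011628$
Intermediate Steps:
$K = -10$ ($K = \left(0 - 2\right) 5 = \left(-2\right) 5 = -10$)
$\frac{1}{F{\left(K,99 \right)}} = \frac{1}{-86} = - \frac{1}{86}$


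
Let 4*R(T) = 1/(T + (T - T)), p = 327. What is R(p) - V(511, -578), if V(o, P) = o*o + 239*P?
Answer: -160856531/1308 ≈ -1.2298e+5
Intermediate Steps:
R(T) = 1/(4*T) (R(T) = 1/(4*(T + (T - T))) = 1/(4*(T + 0)) = 1/(4*T))
V(o, P) = o**2 + 239*P
R(p) - V(511, -578) = (1/4)/327 - (511**2 + 239*(-578)) = (1/4)*(1/327) - (261121 - 138142) = 1/1308 - 1*122979 = 1/1308 - 122979 = -160856531/1308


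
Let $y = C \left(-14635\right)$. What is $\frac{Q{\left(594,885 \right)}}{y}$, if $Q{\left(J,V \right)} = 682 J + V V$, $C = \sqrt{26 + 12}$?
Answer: $- \frac{1188333 \sqrt{38}}{556130} \approx -13.172$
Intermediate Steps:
$C = \sqrt{38} \approx 6.1644$
$Q{\left(J,V \right)} = V^{2} + 682 J$ ($Q{\left(J,V \right)} = 682 J + V^{2} = V^{2} + 682 J$)
$y = - 14635 \sqrt{38}$ ($y = \sqrt{38} \left(-14635\right) = - 14635 \sqrt{38} \approx -90216.0$)
$\frac{Q{\left(594,885 \right)}}{y} = \frac{885^{2} + 682 \cdot 594}{\left(-14635\right) \sqrt{38}} = \left(783225 + 405108\right) \left(- \frac{\sqrt{38}}{556130}\right) = 1188333 \left(- \frac{\sqrt{38}}{556130}\right) = - \frac{1188333 \sqrt{38}}{556130}$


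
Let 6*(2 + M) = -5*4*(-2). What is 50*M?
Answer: 700/3 ≈ 233.33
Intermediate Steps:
M = 14/3 (M = -2 + (-5*4*(-2))/6 = -2 + (-20*(-2))/6 = -2 + (⅙)*40 = -2 + 20/3 = 14/3 ≈ 4.6667)
50*M = 50*(14/3) = 700/3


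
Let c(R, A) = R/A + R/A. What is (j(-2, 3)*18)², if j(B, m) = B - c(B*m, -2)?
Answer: 20736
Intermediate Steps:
c(R, A) = 2*R/A
j(B, m) = B + B*m (j(B, m) = B - 2*B*m/(-2) = B - 2*B*m*(-1)/2 = B - (-1)*B*m = B + B*m)
(j(-2, 3)*18)² = (-2*(1 + 3)*18)² = (-2*4*18)² = (-8*18)² = (-144)² = 20736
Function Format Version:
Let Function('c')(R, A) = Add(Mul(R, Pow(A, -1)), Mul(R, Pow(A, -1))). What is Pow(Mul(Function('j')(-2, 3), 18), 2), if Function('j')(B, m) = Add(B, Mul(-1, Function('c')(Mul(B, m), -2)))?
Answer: 20736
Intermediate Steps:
Function('c')(R, A) = Mul(2, R, Pow(A, -1))
Function('j')(B, m) = Add(B, Mul(B, m)) (Function('j')(B, m) = Add(B, Mul(-1, Mul(2, Mul(B, m), Pow(-2, -1)))) = Add(B, Mul(-1, Mul(2, Mul(B, m), Rational(-1, 2)))) = Add(B, Mul(-1, Mul(-1, B, m))) = Add(B, Mul(B, m)))
Pow(Mul(Function('j')(-2, 3), 18), 2) = Pow(Mul(Mul(-2, Add(1, 3)), 18), 2) = Pow(Mul(Mul(-2, 4), 18), 2) = Pow(Mul(-8, 18), 2) = Pow(-144, 2) = 20736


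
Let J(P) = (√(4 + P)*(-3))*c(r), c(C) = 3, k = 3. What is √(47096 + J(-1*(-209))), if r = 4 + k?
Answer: √(47096 - 9*√213) ≈ 216.71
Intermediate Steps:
r = 7 (r = 4 + 3 = 7)
J(P) = -9*√(4 + P) (J(P) = (√(4 + P)*(-3))*3 = -3*√(4 + P)*3 = -9*√(4 + P))
√(47096 + J(-1*(-209))) = √(47096 - 9*√(4 - 1*(-209))) = √(47096 - 9*√(4 + 209)) = √(47096 - 9*√213)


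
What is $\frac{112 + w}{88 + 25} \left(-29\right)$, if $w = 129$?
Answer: $- \frac{6989}{113} \approx -61.85$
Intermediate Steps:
$\frac{112 + w}{88 + 25} \left(-29\right) = \frac{112 + 129}{88 + 25} \left(-29\right) = \frac{241}{113} \left(-29\right) = - \frac{6989}{113}$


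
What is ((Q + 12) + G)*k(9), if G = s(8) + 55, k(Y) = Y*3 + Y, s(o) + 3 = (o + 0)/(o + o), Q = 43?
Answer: 3870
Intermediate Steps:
s(o) = -5/2 (s(o) = -3 + (o + 0)/(o + o) = -3 + o/((2*o)) = -3 + o*(1/(2*o)) = -3 + ½ = -5/2)
k(Y) = 4*Y (k(Y) = 3*Y + Y = 4*Y)
G = 105/2 (G = -5/2 + 55 = 105/2 ≈ 52.500)
((Q + 12) + G)*k(9) = ((43 + 12) + 105/2)*(4*9) = (55 + 105/2)*36 = (215/2)*36 = 3870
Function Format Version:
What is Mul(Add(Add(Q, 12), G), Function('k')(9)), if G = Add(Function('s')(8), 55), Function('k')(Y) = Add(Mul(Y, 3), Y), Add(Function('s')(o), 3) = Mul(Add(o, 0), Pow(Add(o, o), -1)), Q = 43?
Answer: 3870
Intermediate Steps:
Function('s')(o) = Rational(-5, 2) (Function('s')(o) = Add(-3, Mul(Add(o, 0), Pow(Add(o, o), -1))) = Add(-3, Mul(o, Pow(Mul(2, o), -1))) = Add(-3, Mul(o, Mul(Rational(1, 2), Pow(o, -1)))) = Add(-3, Rational(1, 2)) = Rational(-5, 2))
Function('k')(Y) = Mul(4, Y) (Function('k')(Y) = Add(Mul(3, Y), Y) = Mul(4, Y))
G = Rational(105, 2) (G = Add(Rational(-5, 2), 55) = Rational(105, 2) ≈ 52.500)
Mul(Add(Add(Q, 12), G), Function('k')(9)) = Mul(Add(Add(43, 12), Rational(105, 2)), Mul(4, 9)) = Mul(Add(55, Rational(105, 2)), 36) = Mul(Rational(215, 2), 36) = 3870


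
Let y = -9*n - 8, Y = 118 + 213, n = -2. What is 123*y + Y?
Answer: 1561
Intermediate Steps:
Y = 331
y = 10 (y = -9*(-2) - 8 = 18 - 8 = 10)
123*y + Y = 123*10 + 331 = 1230 + 331 = 1561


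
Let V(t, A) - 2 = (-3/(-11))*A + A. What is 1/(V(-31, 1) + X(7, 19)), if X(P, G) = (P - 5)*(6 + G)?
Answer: 11/586 ≈ 0.018771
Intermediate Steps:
V(t, A) = 2 + 14*A/11 (V(t, A) = 2 + ((-3/(-11))*A + A) = 2 + ((-3*(-1/11))*A + A) = 2 + (3*A/11 + A) = 2 + 14*A/11)
X(P, G) = (-5 + P)*(6 + G)
1/(V(-31, 1) + X(7, 19)) = 1/((2 + (14/11)*1) + (-30 - 5*19 + 6*7 + 19*7)) = 1/((2 + 14/11) + (-30 - 95 + 42 + 133)) = 1/(36/11 + 50) = 1/(586/11) = 11/586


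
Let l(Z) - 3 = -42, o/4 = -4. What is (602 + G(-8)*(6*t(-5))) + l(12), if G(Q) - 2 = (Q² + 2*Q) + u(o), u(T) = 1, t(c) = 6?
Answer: 2399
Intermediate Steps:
o = -16 (o = 4*(-4) = -16)
l(Z) = -39 (l(Z) = 3 - 42 = -39)
G(Q) = 3 + Q² + 2*Q (G(Q) = 2 + ((Q² + 2*Q) + 1) = 2 + (1 + Q² + 2*Q) = 3 + Q² + 2*Q)
(602 + G(-8)*(6*t(-5))) + l(12) = (602 + (3 + (-8)² + 2*(-8))*(6*6)) - 39 = (602 + (3 + 64 - 16)*36) - 39 = (602 + 51*36) - 39 = (602 + 1836) - 39 = 2438 - 39 = 2399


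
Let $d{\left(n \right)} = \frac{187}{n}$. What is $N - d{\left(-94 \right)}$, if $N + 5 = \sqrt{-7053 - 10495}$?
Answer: $- \frac{283}{94} + 2 i \sqrt{4387} \approx -3.0106 + 132.47 i$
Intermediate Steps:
$N = -5 + 2 i \sqrt{4387}$ ($N = -5 + \sqrt{-7053 - 10495} = -5 + \sqrt{-17548} = -5 + 2 i \sqrt{4387} \approx -5.0 + 132.47 i$)
$N - d{\left(-94 \right)} = \left(-5 + 2 i \sqrt{4387}\right) - \frac{187}{-94} = \left(-5 + 2 i \sqrt{4387}\right) - 187 \left(- \frac{1}{94}\right) = \left(-5 + 2 i \sqrt{4387}\right) - - \frac{187}{94} = \left(-5 + 2 i \sqrt{4387}\right) + \frac{187}{94} = - \frac{283}{94} + 2 i \sqrt{4387}$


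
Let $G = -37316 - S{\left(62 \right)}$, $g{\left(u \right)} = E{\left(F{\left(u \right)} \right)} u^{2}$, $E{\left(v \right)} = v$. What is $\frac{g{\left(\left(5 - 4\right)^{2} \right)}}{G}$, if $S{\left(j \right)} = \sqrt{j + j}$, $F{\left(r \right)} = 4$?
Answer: $- \frac{37316}{348120933} + \frac{2 \sqrt{31}}{348120933} \approx -0.00010716$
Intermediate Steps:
$S{\left(j \right)} = \sqrt{2} \sqrt{j}$ ($S{\left(j \right)} = \sqrt{2 j} = \sqrt{2} \sqrt{j}$)
$g{\left(u \right)} = 4 u^{2}$
$G = -37316 - 2 \sqrt{31}$ ($G = -37316 - \sqrt{2} \sqrt{62} = -37316 - 2 \sqrt{31} \approx -37327.0$)
$\frac{g{\left(\left(5 - 4\right)^{2} \right)}}{G} = \frac{4 \left(\left(5 - 4\right)^{2}\right)^{2}}{-37316 - 2 \sqrt{31}} = \frac{4 \left(1^{2}\right)^{2}}{-37316 - 2 \sqrt{31}} = \frac{4 \cdot 1^{2}}{-37316 - 2 \sqrt{31}} = \frac{4 \cdot 1}{-37316 - 2 \sqrt{31}} = \frac{4}{-37316 - 2 \sqrt{31}}$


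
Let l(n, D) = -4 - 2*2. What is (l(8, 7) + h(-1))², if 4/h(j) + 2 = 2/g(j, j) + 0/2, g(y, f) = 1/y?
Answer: 81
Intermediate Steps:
h(j) = 4/(-2 + 2*j) (h(j) = 4/(-2 + (2/(1/j) + 0/2)) = 4/(-2 + (2*j + 0*(½))) = 4/(-2 + (2*j + 0)) = 4/(-2 + 2*j))
l(n, D) = -8 (l(n, D) = -4 - 4 = -8)
(l(8, 7) + h(-1))² = (-8 + 2/(-1 - 1))² = (-8 + 2/(-2))² = (-8 + 2*(-½))² = (-8 - 1)² = (-9)² = 81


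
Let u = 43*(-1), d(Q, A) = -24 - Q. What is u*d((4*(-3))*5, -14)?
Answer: -1548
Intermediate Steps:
u = -43
u*d((4*(-3))*5, -14) = -43*(-24 - 4*(-3)*5) = -43*(-24 - (-12)*5) = -43*(-24 - 1*(-60)) = -43*(-24 + 60) = -43*36 = -1548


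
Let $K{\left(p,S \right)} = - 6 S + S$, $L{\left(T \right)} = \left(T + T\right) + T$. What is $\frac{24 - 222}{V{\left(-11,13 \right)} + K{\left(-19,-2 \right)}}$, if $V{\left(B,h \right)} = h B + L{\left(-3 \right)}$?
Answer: $\frac{99}{71} \approx 1.3944$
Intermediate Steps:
$L{\left(T \right)} = 3 T$ ($L{\left(T \right)} = 2 T + T = 3 T$)
$K{\left(p,S \right)} = - 5 S$
$V{\left(B,h \right)} = -9 + B h$ ($V{\left(B,h \right)} = h B + 3 \left(-3\right) = B h - 9 = -9 + B h$)
$\frac{24 - 222}{V{\left(-11,13 \right)} + K{\left(-19,-2 \right)}} = \frac{24 - 222}{\left(-9 - 143\right) - -10} = \frac{24 - 222}{\left(-9 - 143\right) + 10} = \frac{24 - 222}{-152 + 10} = - \frac{198}{-142} = \left(-198\right) \left(- \frac{1}{142}\right) = \frac{99}{71}$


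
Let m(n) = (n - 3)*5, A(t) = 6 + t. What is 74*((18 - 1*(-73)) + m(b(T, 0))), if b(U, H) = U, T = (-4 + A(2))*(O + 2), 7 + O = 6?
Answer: 7104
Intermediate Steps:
O = -1 (O = -7 + 6 = -1)
T = 4 (T = (-4 + (6 + 2))*(-1 + 2) = (-4 + 8)*1 = 4*1 = 4)
m(n) = -15 + 5*n (m(n) = (-3 + n)*5 = -15 + 5*n)
74*((18 - 1*(-73)) + m(b(T, 0))) = 74*((18 - 1*(-73)) + (-15 + 5*4)) = 74*((18 + 73) + (-15 + 20)) = 74*(91 + 5) = 74*96 = 7104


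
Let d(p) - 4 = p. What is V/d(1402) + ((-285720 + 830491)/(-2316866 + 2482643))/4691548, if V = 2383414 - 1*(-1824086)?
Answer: 1636193146577559013/546758779215588 ≈ 2992.5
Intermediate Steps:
d(p) = 4 + p
V = 4207500 (V = 2383414 + 1824086 = 4207500)
V/d(1402) + ((-285720 + 830491)/(-2316866 + 2482643))/4691548 = 4207500/(4 + 1402) + ((-285720 + 830491)/(-2316866 + 2482643))/4691548 = 4207500/1406 + (544771/165777)*(1/4691548) = 4207500*(1/1406) + (544771*(1/165777))*(1/4691548) = 2103750/703 + (544771/165777)*(1/4691548) = 2103750/703 + 544771/777750752796 = 1636193146577559013/546758779215588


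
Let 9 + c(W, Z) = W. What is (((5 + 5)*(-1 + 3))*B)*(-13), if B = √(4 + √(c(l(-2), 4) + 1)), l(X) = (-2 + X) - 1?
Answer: -260*√(4 + I*√13) ≈ -563.22 - 216.38*I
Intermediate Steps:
l(X) = -3 + X
c(W, Z) = -9 + W
B = √(4 + I*√13) (B = √(4 + √((-9 + (-3 - 2)) + 1)) = √(4 + √((-9 - 5) + 1)) = √(4 + √(-14 + 1)) = √(4 + √(-13)) = √(4 + I*√13) ≈ 2.1662 + 0.83222*I)
(((5 + 5)*(-1 + 3))*B)*(-13) = (((5 + 5)*(-1 + 3))*√(4 + I*√13))*(-13) = ((10*2)*√(4 + I*√13))*(-13) = (20*√(4 + I*√13))*(-13) = -260*√(4 + I*√13)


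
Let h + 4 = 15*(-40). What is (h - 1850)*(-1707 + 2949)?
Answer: -3047868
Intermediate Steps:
h = -604 (h = -4 + 15*(-40) = -4 - 600 = -604)
(h - 1850)*(-1707 + 2949) = (-604 - 1850)*(-1707 + 2949) = -2454*1242 = -3047868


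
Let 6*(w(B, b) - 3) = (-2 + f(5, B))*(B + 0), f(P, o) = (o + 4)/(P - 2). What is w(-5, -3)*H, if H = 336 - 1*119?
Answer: 19313/18 ≈ 1072.9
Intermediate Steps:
H = 217 (H = 336 - 119 = 217)
f(P, o) = (4 + o)/(-2 + P)
w(B, b) = 3 + B*(-⅔ + B/3)/6 (w(B, b) = 3 + ((-2 + (4 + B)/(-2 + 5))*(B + 0))/6 = 3 + ((-2 + (4 + B)/3)*B)/6 = 3 + ((-2 + (4/3 + B/3))*B)/6 = 3 + ((-⅔ + B/3)*B)/6 = 3 + (B*(-⅔ + B/3))/6 = 3 + B*(-⅔ + B/3)/6)
w(-5, -3)*H = (3 - ⅑*(-5) + (1/18)*(-5)²)*217 = (3 + 5/9 + (1/18)*25)*217 = (3 + 5/9 + 25/18)*217 = (89/18)*217 = 19313/18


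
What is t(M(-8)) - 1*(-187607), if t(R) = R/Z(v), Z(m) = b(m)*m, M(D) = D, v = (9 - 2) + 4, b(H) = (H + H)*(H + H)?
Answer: 249704915/1331 ≈ 1.8761e+5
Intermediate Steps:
b(H) = 4*H² (b(H) = (2*H)*(2*H) = 4*H²)
v = 11 (v = 7 + 4 = 11)
Z(m) = 4*m³ (Z(m) = (4*m²)*m = 4*m³)
t(R) = R/5324 (t(R) = R/((4*11³)) = R/((4*1331)) = R/5324)
t(M(-8)) - 1*(-187607) = (1/5324)*(-8) - 1*(-187607) = -2/1331 + 187607 = 249704915/1331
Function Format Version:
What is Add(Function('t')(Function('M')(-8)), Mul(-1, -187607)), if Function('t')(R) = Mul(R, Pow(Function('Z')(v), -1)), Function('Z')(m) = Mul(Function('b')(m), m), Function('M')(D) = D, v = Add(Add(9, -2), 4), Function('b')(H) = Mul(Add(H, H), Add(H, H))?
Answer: Rational(249704915, 1331) ≈ 1.8761e+5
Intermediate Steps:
Function('b')(H) = Mul(4, Pow(H, 2)) (Function('b')(H) = Mul(Mul(2, H), Mul(2, H)) = Mul(4, Pow(H, 2)))
v = 11 (v = Add(7, 4) = 11)
Function('Z')(m) = Mul(4, Pow(m, 3)) (Function('Z')(m) = Mul(Mul(4, Pow(m, 2)), m) = Mul(4, Pow(m, 3)))
Function('t')(R) = Mul(Rational(1, 5324), R) (Function('t')(R) = Mul(R, Pow(Mul(4, Pow(11, 3)), -1)) = Mul(R, Pow(Mul(4, 1331), -1)) = Mul(R, Pow(5324, -1)) = Mul(R, Rational(1, 5324)) = Mul(Rational(1, 5324), R))
Add(Function('t')(Function('M')(-8)), Mul(-1, -187607)) = Add(Mul(Rational(1, 5324), -8), Mul(-1, -187607)) = Add(Rational(-2, 1331), 187607) = Rational(249704915, 1331)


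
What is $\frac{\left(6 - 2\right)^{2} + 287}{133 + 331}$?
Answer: $\frac{303}{464} \approx 0.65302$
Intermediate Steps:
$\frac{\left(6 - 2\right)^{2} + 287}{133 + 331} = \frac{4^{2} + 287}{464} = \left(16 + 287\right) \frac{1}{464} = 303 \cdot \frac{1}{464} = \frac{303}{464}$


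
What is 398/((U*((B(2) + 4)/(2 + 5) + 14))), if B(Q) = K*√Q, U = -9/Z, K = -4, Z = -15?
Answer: 118405/2593 + 13930*√2/7779 ≈ 48.196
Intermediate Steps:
U = ⅗ (U = -9/(-15) = -9*(-1/15) = ⅗ ≈ 0.60000)
B(Q) = -4*√Q
398/((U*((B(2) + 4)/(2 + 5) + 14))) = 398/((3*((-4*√2 + 4)/(2 + 5) + 14)/5)) = 398/((3*((4 - 4*√2)/7 + 14)/5)) = 398/((3*((4 - 4*√2)*(⅐) + 14)/5)) = 398/((3*((4/7 - 4*√2/7) + 14)/5)) = 398/((3*(102/7 - 4*√2/7)/5)) = 398/(306/35 - 12*√2/35)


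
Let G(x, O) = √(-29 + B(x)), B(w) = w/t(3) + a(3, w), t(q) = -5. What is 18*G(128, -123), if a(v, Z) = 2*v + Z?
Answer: 18*√1985/5 ≈ 160.39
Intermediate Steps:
a(v, Z) = Z + 2*v
B(w) = 6 + 4*w/5 (B(w) = w/(-5) + (w + 2*3) = w*(-⅕) + (w + 6) = -w/5 + (6 + w) = 6 + 4*w/5)
G(x, O) = √(-23 + 4*x/5) (G(x, O) = √(-29 + (6 + 4*x/5)) = √(-23 + 4*x/5))
18*G(128, -123) = 18*(√(-575 + 20*128)/5) = 18*(√(-575 + 2560)/5) = 18*(√1985/5) = 18*√1985/5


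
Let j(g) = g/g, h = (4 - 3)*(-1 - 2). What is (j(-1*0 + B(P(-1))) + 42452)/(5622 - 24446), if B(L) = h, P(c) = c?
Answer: -42453/18824 ≈ -2.2553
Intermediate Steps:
h = -3 (h = 1*(-3) = -3)
B(L) = -3
j(g) = 1
(j(-1*0 + B(P(-1))) + 42452)/(5622 - 24446) = (1 + 42452)/(5622 - 24446) = 42453/(-18824) = 42453*(-1/18824) = -42453/18824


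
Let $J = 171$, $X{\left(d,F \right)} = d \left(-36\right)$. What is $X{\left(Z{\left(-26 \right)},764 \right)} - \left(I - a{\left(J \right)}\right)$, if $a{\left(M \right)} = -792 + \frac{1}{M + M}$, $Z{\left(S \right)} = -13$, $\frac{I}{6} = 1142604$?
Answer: $- \frac{2344734215}{342} \approx -6.8559 \cdot 10^{6}$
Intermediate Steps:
$I = 6855624$ ($I = 6 \cdot 1142604 = 6855624$)
$X{\left(d,F \right)} = - 36 d$
$a{\left(M \right)} = -792 + \frac{1}{2 M}$
$X{\left(Z{\left(-26 \right)},764 \right)} - \left(I - a{\left(J \right)}\right) = \left(-36\right) \left(-13\right) - \left(6855624 - \left(-792 + \frac{1}{2 \cdot 171}\right)\right) = 468 - \left(6855624 - \left(-792 + \frac{1}{2} \cdot \frac{1}{171}\right)\right) = 468 - \left(6855624 - \left(-792 + \frac{1}{342}\right)\right) = 468 - \left(6855624 - - \frac{270863}{342}\right) = 468 - \left(6855624 + \frac{270863}{342}\right) = 468 - \frac{2344894271}{342} = - \frac{2344734215}{342}$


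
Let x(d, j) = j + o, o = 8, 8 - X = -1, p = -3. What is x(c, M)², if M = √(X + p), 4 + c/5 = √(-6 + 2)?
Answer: (8 + √6)² ≈ 109.19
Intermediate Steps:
c = -20 + 10*I (c = -20 + 5*√(-6 + 2) = -20 + 5*√(-4) = -20 + 5*(2*I) = -20 + 10*I ≈ -20.0 + 10.0*I)
X = 9 (X = 8 - 1*(-1) = 8 + 1 = 9)
M = √6 (M = √(9 - 3) = √6 ≈ 2.4495)
x(d, j) = 8 + j (x(d, j) = j + 8 = 8 + j)
x(c, M)² = (8 + √6)²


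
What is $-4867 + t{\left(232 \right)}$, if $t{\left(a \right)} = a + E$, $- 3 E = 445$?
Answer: $- \frac{14350}{3} \approx -4783.3$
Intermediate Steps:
$E = - \frac{445}{3}$ ($E = \left(- \frac{1}{3}\right) 445 = - \frac{445}{3} \approx -148.33$)
$t{\left(a \right)} = - \frac{445}{3} + a$ ($t{\left(a \right)} = a - \frac{445}{3} = - \frac{445}{3} + a$)
$-4867 + t{\left(232 \right)} = -4867 + \left(- \frac{445}{3} + 232\right) = -4867 + \frac{251}{3} = - \frac{14350}{3}$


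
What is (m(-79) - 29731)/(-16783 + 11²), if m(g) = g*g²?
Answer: 261385/8331 ≈ 31.375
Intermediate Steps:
m(g) = g³
(m(-79) - 29731)/(-16783 + 11²) = ((-79)³ - 29731)/(-16783 + 11²) = (-493039 - 29731)/(-16783 + 121) = -522770/(-16662) = -522770*(-1/16662) = 261385/8331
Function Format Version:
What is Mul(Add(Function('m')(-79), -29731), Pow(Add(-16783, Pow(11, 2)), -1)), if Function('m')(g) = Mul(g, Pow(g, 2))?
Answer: Rational(261385, 8331) ≈ 31.375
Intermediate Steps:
Function('m')(g) = Pow(g, 3)
Mul(Add(Function('m')(-79), -29731), Pow(Add(-16783, Pow(11, 2)), -1)) = Mul(Add(Pow(-79, 3), -29731), Pow(Add(-16783, Pow(11, 2)), -1)) = Mul(Add(-493039, -29731), Pow(Add(-16783, 121), -1)) = Mul(-522770, Pow(-16662, -1)) = Mul(-522770, Rational(-1, 16662)) = Rational(261385, 8331)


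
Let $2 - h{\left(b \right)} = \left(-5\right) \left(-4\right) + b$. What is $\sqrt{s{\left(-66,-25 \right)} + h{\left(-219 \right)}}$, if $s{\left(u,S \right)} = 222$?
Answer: $3 \sqrt{47} \approx 20.567$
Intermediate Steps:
$h{\left(b \right)} = -18 - b$ ($h{\left(b \right)} = 2 - \left(\left(-5\right) \left(-4\right) + b\right) = 2 - \left(20 + b\right) = -18 - b$)
$\sqrt{s{\left(-66,-25 \right)} + h{\left(-219 \right)}} = \sqrt{222 - -201} = \sqrt{222 + \left(-18 + 219\right)} = \sqrt{222 + 201} = \sqrt{423} = 3 \sqrt{47}$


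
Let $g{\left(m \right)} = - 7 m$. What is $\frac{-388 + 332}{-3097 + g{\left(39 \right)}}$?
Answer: $\frac{28}{1685} \approx 0.016617$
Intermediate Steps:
$\frac{-388 + 332}{-3097 + g{\left(39 \right)}} = \frac{-388 + 332}{-3097 - 273} = - \frac{56}{-3097 - 273} = - \frac{56}{-3370} = \left(-56\right) \left(- \frac{1}{3370}\right) = \frac{28}{1685}$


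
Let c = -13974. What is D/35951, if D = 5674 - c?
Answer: 19648/35951 ≈ 0.54652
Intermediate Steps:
D = 19648 (D = 5674 - 1*(-13974) = 5674 + 13974 = 19648)
D/35951 = 19648/35951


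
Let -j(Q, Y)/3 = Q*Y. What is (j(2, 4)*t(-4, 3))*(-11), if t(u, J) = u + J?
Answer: -264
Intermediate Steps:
t(u, J) = J + u
j(Q, Y) = -3*Q*Y
(j(2, 4)*t(-4, 3))*(-11) = ((-3*2*4)*(3 - 4))*(-11) = -24*(-1)*(-11) = 24*(-11) = -264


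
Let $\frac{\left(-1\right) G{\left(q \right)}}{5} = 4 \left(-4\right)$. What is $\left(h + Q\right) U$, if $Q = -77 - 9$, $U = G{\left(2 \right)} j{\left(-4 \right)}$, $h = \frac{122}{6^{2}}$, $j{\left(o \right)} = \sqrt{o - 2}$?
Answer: $- \frac{59480 i \sqrt{6}}{9} \approx - 16188.0 i$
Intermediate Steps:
$j{\left(o \right)} = \sqrt{-2 + o}$
$h = \frac{61}{18}$ ($h = \frac{122}{36} = 122 \cdot \frac{1}{36} = \frac{61}{18} \approx 3.3889$)
$G{\left(q \right)} = 80$ ($G{\left(q \right)} = - 5 \cdot 4 \left(-4\right) = \left(-5\right) \left(-16\right) = 80$)
$U = 80 i \sqrt{6}$ ($U = 80 \sqrt{-2 - 4} = 80 \sqrt{-6} = 80 i \sqrt{6} \approx 195.96 i$)
$Q = -86$ ($Q = -77 - 9 = -86$)
$\left(h + Q\right) U = \left(\frac{61}{18} - 86\right) 80 i \sqrt{6} = - \frac{1487 \cdot 80 i \sqrt{6}}{18} = - \frac{59480 i \sqrt{6}}{9}$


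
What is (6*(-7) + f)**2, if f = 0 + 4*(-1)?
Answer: 2116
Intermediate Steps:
f = -4 (f = 0 - 4 = -4)
(6*(-7) + f)**2 = (6*(-7) - 4)**2 = (-42 - 4)**2 = (-46)**2 = 2116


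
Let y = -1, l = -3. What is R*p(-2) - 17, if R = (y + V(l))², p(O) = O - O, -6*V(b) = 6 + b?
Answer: -17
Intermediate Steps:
V(b) = -1 - b/6 (V(b) = -(6 + b)/6 = -1 - b/6)
p(O) = 0
R = 9/4 (R = (-1 + (-1 - ⅙*(-3)))² = (-1 + (-1 + ½))² = (-1 - ½)² = (-3/2)² = 9/4 ≈ 2.2500)
R*p(-2) - 17 = (9/4)*0 - 17 = 0 - 17 = -17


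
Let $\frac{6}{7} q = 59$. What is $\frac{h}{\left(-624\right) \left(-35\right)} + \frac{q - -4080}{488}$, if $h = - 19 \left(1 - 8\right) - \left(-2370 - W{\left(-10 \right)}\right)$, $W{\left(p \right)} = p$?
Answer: $\frac{2869597}{333060} \approx 8.6159$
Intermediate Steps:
$q = \frac{413}{6}$ ($q = \frac{7}{6} \cdot 59 = \frac{413}{6} \approx 68.833$)
$h = 2493$ ($h = - 19 \left(1 - 8\right) + \left(\left(3819 - 10\right) - 1449\right) = \left(-19\right) \left(-7\right) + \left(3809 - 1449\right) = 133 + 2360 = 2493$)
$\frac{h}{\left(-624\right) \left(-35\right)} + \frac{q - -4080}{488} = \frac{2493}{\left(-624\right) \left(-35\right)} + \frac{\frac{413}{6} - -4080}{488} = \frac{2493}{21840} + \left(\frac{413}{6} + 4080\right) \frac{1}{488} = 2493 \cdot \frac{1}{21840} + \frac{24893}{6} \cdot \frac{1}{488} = \frac{831}{7280} + \frac{24893}{2928} = \frac{2869597}{333060}$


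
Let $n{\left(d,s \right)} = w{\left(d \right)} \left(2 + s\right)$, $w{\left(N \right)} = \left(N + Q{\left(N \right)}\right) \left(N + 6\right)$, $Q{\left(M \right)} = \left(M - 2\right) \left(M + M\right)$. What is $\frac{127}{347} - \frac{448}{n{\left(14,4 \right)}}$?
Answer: $\frac{46237}{130125} \approx 0.35533$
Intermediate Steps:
$Q{\left(M \right)} = 2 M \left(-2 + M\right)$ ($Q{\left(M \right)} = \left(-2 + M\right) 2 M = 2 M \left(-2 + M\right)$)
$w{\left(N \right)} = \left(6 + N\right) \left(N + 2 N \left(-2 + N\right)\right)$ ($w{\left(N \right)} = \left(N + 2 N \left(-2 + N\right)\right) \left(N + 6\right) = \left(N + 2 N \left(-2 + N\right)\right) \left(6 + N\right) = \left(6 + N\right) \left(N + 2 N \left(-2 + N\right)\right)$)
$n{\left(d,s \right)} = d \left(2 + s\right) \left(-18 + 2 d^{2} + 9 d\right)$ ($n{\left(d,s \right)} = d \left(-18 + 2 d^{2} + 9 d\right) \left(2 + s\right) = d \left(2 + s\right) \left(-18 + 2 d^{2} + 9 d\right)$)
$\frac{127}{347} - \frac{448}{n{\left(14,4 \right)}} = \frac{127}{347} - \frac{448}{14 \left(2 + 4\right) \left(-18 + 13 \cdot 14 + 2 \cdot 14 \left(-2 + 14\right)\right)} = 127 \cdot \frac{1}{347} - \frac{448}{14 \cdot 6 \left(-18 + 182 + 2 \cdot 14 \cdot 12\right)} = \frac{127}{347} - \frac{448}{14 \cdot 6 \left(-18 + 182 + 336\right)} = \frac{127}{347} - \frac{448}{14 \cdot 6 \cdot 500} = \frac{127}{347} - \frac{448}{42000} = \frac{127}{347} - \frac{4}{375} = \frac{46237}{130125}$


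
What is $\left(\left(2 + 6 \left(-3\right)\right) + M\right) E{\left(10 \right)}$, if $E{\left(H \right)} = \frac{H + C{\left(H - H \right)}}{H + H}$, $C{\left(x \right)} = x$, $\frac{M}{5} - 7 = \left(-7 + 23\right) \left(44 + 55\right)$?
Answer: $\frac{7939}{2} \approx 3969.5$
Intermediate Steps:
$M = 7955$ ($M = 35 + 5 \left(-7 + 23\right) \left(44 + 55\right) = 35 + 5 \cdot 16 \cdot 99 = 35 + 5 \cdot 1584 = 35 + 7920 = 7955$)
$E{\left(H \right)} = \frac{1}{2}$ ($E{\left(H \right)} = \frac{H + \left(H - H\right)}{H + H} = \frac{H + 0}{2 H} = H \frac{1}{2 H} = \frac{1}{2}$)
$\left(\left(2 + 6 \left(-3\right)\right) + M\right) E{\left(10 \right)} = \left(\left(2 + 6 \left(-3\right)\right) + 7955\right) \frac{1}{2} = \left(\left(2 - 18\right) + 7955\right) \frac{1}{2} = \left(-16 + 7955\right) \frac{1}{2} = 7939 \cdot \frac{1}{2} = \frac{7939}{2}$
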